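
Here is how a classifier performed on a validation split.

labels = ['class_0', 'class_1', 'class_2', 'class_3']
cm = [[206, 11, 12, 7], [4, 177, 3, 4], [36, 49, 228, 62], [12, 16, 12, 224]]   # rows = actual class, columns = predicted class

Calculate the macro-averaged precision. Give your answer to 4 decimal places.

0.7866

Per-class precision (TP/(TP+FP)):
  class_0: TP=206, FP=4+36+12=52 → 206/258 = 0.79845
  class_1: TP=177, FP=11+49+16=76 → 177/253 = 0.69960
  class_2: TP=228, FP=12+3+12=27 → 228/255 = 0.89412
  class_3: TP=224, FP=7+4+62=73 → 224/297 = 0.75421
Macro-precision = mean = (0.79845 + 0.69960 + 0.89412 + 0.75421) / 4 = 0.7866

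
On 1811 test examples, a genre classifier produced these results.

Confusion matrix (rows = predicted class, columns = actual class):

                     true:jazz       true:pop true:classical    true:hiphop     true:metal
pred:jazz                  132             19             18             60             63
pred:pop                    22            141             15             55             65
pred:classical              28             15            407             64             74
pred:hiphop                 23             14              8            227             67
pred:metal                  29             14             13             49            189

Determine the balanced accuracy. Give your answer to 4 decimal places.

Balanced accuracy = mean of per-class recall.
  jazz: recall = 132/234 = 0.56410
  pop: recall = 141/203 = 0.69458
  classical: recall = 407/461 = 0.88286
  hiphop: recall = 227/455 = 0.49890
  metal: recall = 189/458 = 0.41266
Mean = (0.56410 + 0.69458 + 0.88286 + 0.49890 + 0.41266) / 5 = 0.6106

0.6106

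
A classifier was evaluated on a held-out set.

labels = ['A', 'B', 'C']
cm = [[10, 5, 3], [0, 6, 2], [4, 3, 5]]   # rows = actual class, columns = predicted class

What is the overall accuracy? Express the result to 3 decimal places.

Accuracy = trace / total = (10+6+5=21) / 38 = 21/38 = 0.553

0.553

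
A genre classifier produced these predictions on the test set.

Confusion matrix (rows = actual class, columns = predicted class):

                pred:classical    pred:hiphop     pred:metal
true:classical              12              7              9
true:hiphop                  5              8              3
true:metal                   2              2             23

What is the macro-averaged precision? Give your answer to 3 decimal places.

0.586

Per-class precision (TP/(TP+FP)):
  classical: TP=12, FP=5+2=7 → 12/19 = 0.6316
  hiphop: TP=8, FP=7+2=9 → 8/17 = 0.4706
  metal: TP=23, FP=9+3=12 → 23/35 = 0.6571
Macro-precision = mean = (0.6316 + 0.4706 + 0.6571) / 3 = 0.586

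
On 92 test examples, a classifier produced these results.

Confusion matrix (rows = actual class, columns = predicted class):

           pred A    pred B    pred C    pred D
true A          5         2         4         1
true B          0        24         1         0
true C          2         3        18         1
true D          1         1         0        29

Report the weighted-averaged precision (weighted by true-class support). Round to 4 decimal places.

Per-class precision (TP/(TP+FP)):
  A: TP=5, FP=0+2+1=3 → 5/8 = 0.62500
  B: TP=24, FP=2+3+1=6 → 24/30 = 0.80000
  C: TP=18, FP=4+1+0=5 → 18/23 = 0.78261
  D: TP=29, FP=1+0+1=2 → 29/31 = 0.93548
Weighted-precision = Σ (supportᵢ/N)·precisionᵢ with N=92: (12/92)·0.62500 + (25/92)·0.80000 + (24/92)·0.78261 + (31/92)·0.93548 = 0.8183

0.8183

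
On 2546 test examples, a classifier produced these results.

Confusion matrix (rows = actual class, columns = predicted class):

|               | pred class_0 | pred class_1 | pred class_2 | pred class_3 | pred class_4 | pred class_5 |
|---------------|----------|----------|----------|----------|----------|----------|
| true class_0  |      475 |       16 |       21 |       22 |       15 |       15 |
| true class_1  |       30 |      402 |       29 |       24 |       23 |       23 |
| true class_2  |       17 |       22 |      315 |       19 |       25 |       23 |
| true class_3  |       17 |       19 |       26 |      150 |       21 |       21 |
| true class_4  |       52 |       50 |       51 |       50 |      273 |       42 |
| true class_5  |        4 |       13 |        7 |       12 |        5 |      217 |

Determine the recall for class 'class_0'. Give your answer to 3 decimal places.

0.842

Treat 'class_0' as positive and all other classes as negative.
recall = TP/(TP+FN).
class_0: TP=475, FN=16+21+22+15+15=89 → 475/564 = 0.8422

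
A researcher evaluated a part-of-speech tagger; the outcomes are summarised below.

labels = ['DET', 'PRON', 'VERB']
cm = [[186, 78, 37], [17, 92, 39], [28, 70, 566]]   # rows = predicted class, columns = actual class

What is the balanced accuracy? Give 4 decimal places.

Balanced accuracy = mean of per-class recall.
  DET: recall = 186/231 = 0.80519
  PRON: recall = 92/240 = 0.38333
  VERB: recall = 566/642 = 0.88162
Mean = (0.80519 + 0.38333 + 0.88162) / 3 = 0.6900

0.6900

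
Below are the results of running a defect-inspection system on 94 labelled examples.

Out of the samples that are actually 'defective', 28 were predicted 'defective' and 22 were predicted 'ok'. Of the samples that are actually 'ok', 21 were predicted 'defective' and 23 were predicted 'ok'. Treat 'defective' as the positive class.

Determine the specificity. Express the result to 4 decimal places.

0.5227

Specificity = TN/(TN+FP) = 23/(23+21) = 0.5227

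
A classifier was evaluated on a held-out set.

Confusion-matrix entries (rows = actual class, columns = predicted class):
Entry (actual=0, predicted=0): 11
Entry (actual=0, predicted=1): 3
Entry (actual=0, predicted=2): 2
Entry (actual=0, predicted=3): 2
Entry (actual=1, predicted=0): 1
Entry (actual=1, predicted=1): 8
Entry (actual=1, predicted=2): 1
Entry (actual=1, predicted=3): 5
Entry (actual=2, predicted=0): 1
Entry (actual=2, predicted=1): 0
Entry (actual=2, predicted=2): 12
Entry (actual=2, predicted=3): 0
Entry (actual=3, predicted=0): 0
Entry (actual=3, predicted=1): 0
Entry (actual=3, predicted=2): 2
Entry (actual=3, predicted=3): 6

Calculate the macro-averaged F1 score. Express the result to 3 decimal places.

0.674

Per-class F1 score (2·TP/(2·TP+FP+FN)):
  0: TP=11, FP=1+1+0=2, FN=3+2+2=7 → 22/31 = 0.7097
  1: TP=8, FP=3+0+0=3, FN=1+1+5=7 → 16/26 = 0.6154
  2: TP=12, FP=2+1+2=5, FN=1+0+0=1 → 24/30 = 0.8000
  3: TP=6, FP=2+5+0=7, FN=0+0+2=2 → 12/21 = 0.5714
Macro-F1 score = mean = (0.7097 + 0.6154 + 0.8000 + 0.5714) / 4 = 0.674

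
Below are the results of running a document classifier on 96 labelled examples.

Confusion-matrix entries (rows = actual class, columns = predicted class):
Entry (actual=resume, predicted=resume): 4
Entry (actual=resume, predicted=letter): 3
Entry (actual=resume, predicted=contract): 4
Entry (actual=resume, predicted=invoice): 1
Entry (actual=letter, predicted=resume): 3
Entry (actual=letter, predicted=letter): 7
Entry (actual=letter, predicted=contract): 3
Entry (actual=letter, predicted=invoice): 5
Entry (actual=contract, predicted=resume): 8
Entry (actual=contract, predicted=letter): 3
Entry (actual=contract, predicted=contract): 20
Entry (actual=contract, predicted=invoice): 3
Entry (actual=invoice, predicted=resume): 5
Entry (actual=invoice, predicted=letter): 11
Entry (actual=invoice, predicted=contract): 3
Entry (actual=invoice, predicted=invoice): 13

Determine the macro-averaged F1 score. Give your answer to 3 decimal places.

Per-class F1 score (2·TP/(2·TP+FP+FN)):
  resume: TP=4, FP=3+8+5=16, FN=3+4+1=8 → 8/32 = 0.2500
  letter: TP=7, FP=3+3+11=17, FN=3+3+5=11 → 14/42 = 0.3333
  contract: TP=20, FP=4+3+3=10, FN=8+3+3=14 → 40/64 = 0.6250
  invoice: TP=13, FP=1+5+3=9, FN=5+11+3=19 → 26/54 = 0.4815
Macro-F1 score = mean = (0.2500 + 0.3333 + 0.6250 + 0.4815) / 4 = 0.422

0.422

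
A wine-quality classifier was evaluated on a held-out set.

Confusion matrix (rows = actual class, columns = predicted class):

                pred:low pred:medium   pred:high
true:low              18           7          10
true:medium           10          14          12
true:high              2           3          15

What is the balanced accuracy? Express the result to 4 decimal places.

0.5511

Balanced accuracy = mean of per-class recall.
  low: recall = 18/35 = 0.51429
  medium: recall = 14/36 = 0.38889
  high: recall = 15/20 = 0.75000
Mean = (0.51429 + 0.38889 + 0.75000) / 3 = 0.5511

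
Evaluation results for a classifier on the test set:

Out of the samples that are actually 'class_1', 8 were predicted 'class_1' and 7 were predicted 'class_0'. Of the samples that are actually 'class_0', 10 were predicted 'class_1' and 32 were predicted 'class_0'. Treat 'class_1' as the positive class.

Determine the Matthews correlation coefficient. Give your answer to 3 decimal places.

MCC = (TP·TN − FP·FN) / √((TP+FP)(TP+FN)(TN+FP)(TN+FN))
Numerator = 8·32 − 10·7 = 186
Denominator = √(18·15·42·39) = √442260 = 665.0263
MCC = 186 / 665.0263 = 0.280

0.280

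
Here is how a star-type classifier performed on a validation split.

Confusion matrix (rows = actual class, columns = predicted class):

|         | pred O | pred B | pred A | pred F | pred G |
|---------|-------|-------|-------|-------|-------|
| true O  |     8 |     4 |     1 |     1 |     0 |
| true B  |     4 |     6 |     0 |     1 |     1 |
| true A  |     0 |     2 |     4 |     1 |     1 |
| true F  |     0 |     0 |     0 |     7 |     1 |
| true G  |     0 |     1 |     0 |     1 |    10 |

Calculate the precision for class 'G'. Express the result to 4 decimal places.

0.7692

Take TP from the diagonal, FP from the rest of the 'G' prediction marginal, FN from the rest of the 'G' actual marginal.
precision = TP/(TP+FP).
G: TP=10, FP=0+1+1+1=3 → 10/13 = 0.76923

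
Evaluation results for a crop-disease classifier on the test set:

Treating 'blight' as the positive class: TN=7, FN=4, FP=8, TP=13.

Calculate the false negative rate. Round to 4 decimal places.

0.2353

FNR = FN/(FN+TP) = 4/(4+13) = 0.2353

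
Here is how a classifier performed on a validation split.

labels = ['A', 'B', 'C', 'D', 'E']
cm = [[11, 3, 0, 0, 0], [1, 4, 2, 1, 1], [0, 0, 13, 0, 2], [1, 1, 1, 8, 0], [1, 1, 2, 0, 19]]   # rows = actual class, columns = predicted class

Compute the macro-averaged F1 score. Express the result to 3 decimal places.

0.732

Per-class F1 score (2·TP/(2·TP+FP+FN)):
  A: TP=11, FP=1+0+1+1=3, FN=3+0+0+0=3 → 22/28 = 0.7857
  B: TP=4, FP=3+0+1+1=5, FN=1+2+1+1=5 → 8/18 = 0.4444
  C: TP=13, FP=0+2+1+2=5, FN=0+0+0+2=2 → 26/33 = 0.7879
  D: TP=8, FP=0+1+0+0=1, FN=1+1+1+0=3 → 16/20 = 0.8000
  E: TP=19, FP=0+1+2+0=3, FN=1+1+2+0=4 → 38/45 = 0.8444
Macro-F1 score = mean = (0.7857 + 0.4444 + 0.7879 + 0.8000 + 0.8444) / 5 = 0.732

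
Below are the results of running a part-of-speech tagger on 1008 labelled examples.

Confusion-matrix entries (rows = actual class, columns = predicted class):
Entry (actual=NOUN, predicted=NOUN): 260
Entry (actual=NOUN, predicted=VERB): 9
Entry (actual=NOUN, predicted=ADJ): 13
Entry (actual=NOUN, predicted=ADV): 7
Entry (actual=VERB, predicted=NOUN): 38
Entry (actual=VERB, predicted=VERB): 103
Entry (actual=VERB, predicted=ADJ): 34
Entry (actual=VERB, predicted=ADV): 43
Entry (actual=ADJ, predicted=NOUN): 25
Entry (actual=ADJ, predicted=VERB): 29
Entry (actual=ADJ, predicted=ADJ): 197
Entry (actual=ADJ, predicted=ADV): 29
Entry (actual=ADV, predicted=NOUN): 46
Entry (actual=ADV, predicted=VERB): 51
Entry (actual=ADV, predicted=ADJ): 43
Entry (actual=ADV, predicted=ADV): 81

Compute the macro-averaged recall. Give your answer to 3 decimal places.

Per-class recall (TP/(TP+FN)):
  NOUN: TP=260, FN=9+13+7=29 → 260/289 = 0.8997
  VERB: TP=103, FN=38+34+43=115 → 103/218 = 0.4725
  ADJ: TP=197, FN=25+29+29=83 → 197/280 = 0.7036
  ADV: TP=81, FN=46+51+43=140 → 81/221 = 0.3665
Macro-recall = mean = (0.8997 + 0.4725 + 0.7036 + 0.3665) / 4 = 0.611

0.611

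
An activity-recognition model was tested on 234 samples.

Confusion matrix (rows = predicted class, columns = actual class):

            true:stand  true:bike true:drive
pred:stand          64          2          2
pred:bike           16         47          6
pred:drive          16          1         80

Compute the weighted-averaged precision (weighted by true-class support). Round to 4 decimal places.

Per-class precision (TP/(TP+FP)):
  stand: TP=64, FP=2+2=4 → 64/68 = 0.94118
  bike: TP=47, FP=16+6=22 → 47/69 = 0.68116
  drive: TP=80, FP=16+1=17 → 80/97 = 0.82474
Weighted-precision = Σ (supportᵢ/N)·precisionᵢ with N=234: (96/234)·0.94118 + (50/234)·0.68116 + (88/234)·0.82474 = 0.8418

0.8418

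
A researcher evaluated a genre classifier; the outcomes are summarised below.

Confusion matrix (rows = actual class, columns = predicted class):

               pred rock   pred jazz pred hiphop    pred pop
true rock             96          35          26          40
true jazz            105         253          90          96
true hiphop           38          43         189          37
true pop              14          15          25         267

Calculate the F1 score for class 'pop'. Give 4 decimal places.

Treat 'pop' as positive and all other classes as negative.
F1 score = 2·TP/(2·TP+FP+FN).
pop: TP=267, FP=40+96+37=173, FN=14+15+25=54 → 534/761 = 0.70171

0.7017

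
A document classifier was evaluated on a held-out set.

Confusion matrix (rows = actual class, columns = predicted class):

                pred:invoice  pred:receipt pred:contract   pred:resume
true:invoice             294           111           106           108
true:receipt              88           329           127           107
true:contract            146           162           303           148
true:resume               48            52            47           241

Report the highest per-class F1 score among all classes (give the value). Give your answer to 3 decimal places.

Per-class F1 score (2·TP/(2·TP+FP+FN)):
  invoice: TP=294, FP=88+146+48=282, FN=111+106+108=325 → 588/1195 = 0.4921
  receipt: TP=329, FP=111+162+52=325, FN=88+127+107=322 → 658/1305 = 0.5042
  contract: TP=303, FP=106+127+47=280, FN=146+162+148=456 → 606/1342 = 0.4516
  resume: TP=241, FP=108+107+148=363, FN=48+52+47=147 → 482/992 = 0.4859
Highest is class 'receipt' with F1 score = 0.504.

0.504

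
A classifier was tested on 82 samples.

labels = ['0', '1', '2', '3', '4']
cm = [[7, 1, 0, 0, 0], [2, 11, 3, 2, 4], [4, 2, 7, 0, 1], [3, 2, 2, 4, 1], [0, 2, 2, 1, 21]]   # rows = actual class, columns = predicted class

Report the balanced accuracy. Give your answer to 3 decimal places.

Balanced accuracy = mean of per-class recall.
  0: recall = 7/8 = 0.8750
  1: recall = 11/22 = 0.5000
  2: recall = 7/14 = 0.5000
  3: recall = 4/12 = 0.3333
  4: recall = 21/26 = 0.8077
Mean = (0.8750 + 0.5000 + 0.5000 + 0.3333 + 0.8077) / 5 = 0.603

0.603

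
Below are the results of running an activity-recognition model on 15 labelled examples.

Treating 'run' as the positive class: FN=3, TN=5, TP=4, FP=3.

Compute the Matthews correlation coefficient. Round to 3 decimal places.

0.196

MCC = (TP·TN − FP·FN) / √((TP+FP)(TP+FN)(TN+FP)(TN+FN))
Numerator = 4·5 − 3·3 = 11
Denominator = √(7·7·8·8) = √3136 = 56.0000
MCC = 11 / 56.0000 = 0.196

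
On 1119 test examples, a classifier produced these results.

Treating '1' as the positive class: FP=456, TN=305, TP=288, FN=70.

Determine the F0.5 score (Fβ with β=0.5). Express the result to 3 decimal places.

0.432

Fβ = (1+β²)·TP / ((1+β²)·TP + β²·FN + FP), with β²=1/4
= 1.25·288 / (1.25·288 + 0.25·70 + 456) = 0.432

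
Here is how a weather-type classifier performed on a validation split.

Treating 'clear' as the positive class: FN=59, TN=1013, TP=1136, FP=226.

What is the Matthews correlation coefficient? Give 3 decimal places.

0.774

MCC = (TP·TN − FP·FN) / √((TP+FP)(TP+FN)(TN+FP)(TN+FN))
Numerator = 1136·1013 − 226·59 = 1137434
Denominator = √(1362·1195·1239·1072) = √2161778058720 = 1470298.6291
MCC = 1137434 / 1470298.6291 = 0.774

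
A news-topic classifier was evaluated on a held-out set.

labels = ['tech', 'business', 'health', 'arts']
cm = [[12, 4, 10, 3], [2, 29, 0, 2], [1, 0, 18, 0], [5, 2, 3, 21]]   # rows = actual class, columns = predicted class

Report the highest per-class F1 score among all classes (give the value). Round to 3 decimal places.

Per-class F1 score (2·TP/(2·TP+FP+FN)):
  tech: TP=12, FP=2+1+5=8, FN=4+10+3=17 → 24/49 = 0.4898
  business: TP=29, FP=4+0+2=6, FN=2+0+2=4 → 58/68 = 0.8529
  health: TP=18, FP=10+0+3=13, FN=1+0+0=1 → 36/50 = 0.7200
  arts: TP=21, FP=3+2+0=5, FN=5+2+3=10 → 42/57 = 0.7368
Highest is class 'business' with F1 score = 0.853.

0.853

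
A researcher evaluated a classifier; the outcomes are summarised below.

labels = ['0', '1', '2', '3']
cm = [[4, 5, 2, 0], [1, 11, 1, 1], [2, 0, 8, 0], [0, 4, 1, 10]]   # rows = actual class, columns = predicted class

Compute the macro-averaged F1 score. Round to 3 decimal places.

0.647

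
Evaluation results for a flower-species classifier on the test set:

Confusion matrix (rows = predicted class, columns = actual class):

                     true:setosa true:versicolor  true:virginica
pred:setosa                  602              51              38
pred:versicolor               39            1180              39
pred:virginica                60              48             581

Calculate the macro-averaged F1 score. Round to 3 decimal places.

0.886

Per-class F1 score (2·TP/(2·TP+FP+FN)):
  setosa: TP=602, FP=51+38=89, FN=39+60=99 → 1204/1392 = 0.8649
  versicolor: TP=1180, FP=39+39=78, FN=51+48=99 → 2360/2537 = 0.9302
  virginica: TP=581, FP=60+48=108, FN=38+39=77 → 1162/1347 = 0.8627
Macro-F1 score = mean = (0.8649 + 0.9302 + 0.8627) / 3 = 0.886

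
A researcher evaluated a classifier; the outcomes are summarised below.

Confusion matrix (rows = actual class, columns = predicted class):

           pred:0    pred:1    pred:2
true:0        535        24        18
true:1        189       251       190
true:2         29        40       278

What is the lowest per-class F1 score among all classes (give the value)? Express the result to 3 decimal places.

Per-class F1 score (2·TP/(2·TP+FP+FN)):
  0: TP=535, FP=189+29=218, FN=24+18=42 → 1070/1330 = 0.8045
  1: TP=251, FP=24+40=64, FN=189+190=379 → 502/945 = 0.5312
  2: TP=278, FP=18+190=208, FN=29+40=69 → 556/833 = 0.6675
Lowest is class '1' with F1 score = 0.531.

0.531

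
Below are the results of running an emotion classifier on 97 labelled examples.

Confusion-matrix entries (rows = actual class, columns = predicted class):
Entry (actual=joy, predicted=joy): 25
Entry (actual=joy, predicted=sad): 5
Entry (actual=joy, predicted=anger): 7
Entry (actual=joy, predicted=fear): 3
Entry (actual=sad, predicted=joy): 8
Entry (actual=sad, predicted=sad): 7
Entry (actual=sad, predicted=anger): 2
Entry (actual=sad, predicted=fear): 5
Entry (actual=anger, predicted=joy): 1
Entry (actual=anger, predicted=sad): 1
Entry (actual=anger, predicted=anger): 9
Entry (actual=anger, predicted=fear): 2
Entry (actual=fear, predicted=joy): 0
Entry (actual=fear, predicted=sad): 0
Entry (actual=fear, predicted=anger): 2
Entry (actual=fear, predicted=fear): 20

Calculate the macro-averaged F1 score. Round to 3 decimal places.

0.598

Per-class F1 score (2·TP/(2·TP+FP+FN)):
  joy: TP=25, FP=8+1+0=9, FN=5+7+3=15 → 50/74 = 0.6757
  sad: TP=7, FP=5+1+0=6, FN=8+2+5=15 → 14/35 = 0.4000
  anger: TP=9, FP=7+2+2=11, FN=1+1+2=4 → 18/33 = 0.5455
  fear: TP=20, FP=3+5+2=10, FN=0+0+2=2 → 40/52 = 0.7692
Macro-F1 score = mean = (0.6757 + 0.4000 + 0.5455 + 0.7692) / 4 = 0.598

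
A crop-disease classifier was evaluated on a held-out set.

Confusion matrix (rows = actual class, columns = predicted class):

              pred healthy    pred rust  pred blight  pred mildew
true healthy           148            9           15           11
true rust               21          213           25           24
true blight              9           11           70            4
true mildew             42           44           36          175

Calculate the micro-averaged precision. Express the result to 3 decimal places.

0.707

Micro-averaging pools counts across classes: ΣTP=606, ΣFP=251, ΣFN=251.
Micro-precision = TP/(TP+FP) on pooled counts = 0.707 (equals overall accuracy in single-label multiclass).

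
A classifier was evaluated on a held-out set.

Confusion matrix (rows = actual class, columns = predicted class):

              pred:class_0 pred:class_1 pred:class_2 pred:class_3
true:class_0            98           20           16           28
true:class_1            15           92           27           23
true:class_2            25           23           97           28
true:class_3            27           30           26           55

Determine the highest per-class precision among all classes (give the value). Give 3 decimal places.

0.594

Per-class precision (TP/(TP+FP)):
  class_0: TP=98, FP=15+25+27=67 → 98/165 = 0.5939
  class_1: TP=92, FP=20+23+30=73 → 92/165 = 0.5576
  class_2: TP=97, FP=16+27+26=69 → 97/166 = 0.5843
  class_3: TP=55, FP=28+23+28=79 → 55/134 = 0.4104
Highest is class 'class_0' with precision = 0.594.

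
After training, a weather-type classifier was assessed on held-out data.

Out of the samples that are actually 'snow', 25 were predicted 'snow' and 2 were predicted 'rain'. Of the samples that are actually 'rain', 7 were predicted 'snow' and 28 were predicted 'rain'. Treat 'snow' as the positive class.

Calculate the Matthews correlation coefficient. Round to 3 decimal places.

0.720

MCC = (TP·TN − FP·FN) / √((TP+FP)(TP+FN)(TN+FP)(TN+FN))
Numerator = 25·28 − 7·2 = 686
Denominator = √(32·27·35·30) = √907200 = 952.4705
MCC = 686 / 952.4705 = 0.720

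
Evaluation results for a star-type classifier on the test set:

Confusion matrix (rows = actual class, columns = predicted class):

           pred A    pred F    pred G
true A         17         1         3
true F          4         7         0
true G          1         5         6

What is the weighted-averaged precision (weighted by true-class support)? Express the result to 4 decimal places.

0.6852

Per-class precision (TP/(TP+FP)):
  A: TP=17, FP=4+1=5 → 17/22 = 0.77273
  F: TP=7, FP=1+5=6 → 7/13 = 0.53846
  G: TP=6, FP=3+0=3 → 6/9 = 0.66667
Weighted-precision = Σ (supportᵢ/N)·precisionᵢ with N=44: (21/44)·0.77273 + (11/44)·0.53846 + (12/44)·0.66667 = 0.6852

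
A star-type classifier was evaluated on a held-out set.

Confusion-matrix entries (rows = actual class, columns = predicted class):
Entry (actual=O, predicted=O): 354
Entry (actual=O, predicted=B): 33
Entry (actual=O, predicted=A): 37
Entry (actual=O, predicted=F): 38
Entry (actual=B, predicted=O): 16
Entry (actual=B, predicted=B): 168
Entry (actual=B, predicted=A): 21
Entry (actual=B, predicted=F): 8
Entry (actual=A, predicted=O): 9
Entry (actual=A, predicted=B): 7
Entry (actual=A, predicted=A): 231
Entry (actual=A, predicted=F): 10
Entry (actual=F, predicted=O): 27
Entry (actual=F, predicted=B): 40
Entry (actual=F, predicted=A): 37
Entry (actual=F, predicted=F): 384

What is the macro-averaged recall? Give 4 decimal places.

Per-class recall (TP/(TP+FN)):
  O: TP=354, FN=33+37+38=108 → 354/462 = 0.76623
  B: TP=168, FN=16+21+8=45 → 168/213 = 0.78873
  A: TP=231, FN=9+7+10=26 → 231/257 = 0.89883
  F: TP=384, FN=27+40+37=104 → 384/488 = 0.78689
Macro-recall = mean = (0.76623 + 0.78873 + 0.89883 + 0.78689) / 4 = 0.8102

0.8102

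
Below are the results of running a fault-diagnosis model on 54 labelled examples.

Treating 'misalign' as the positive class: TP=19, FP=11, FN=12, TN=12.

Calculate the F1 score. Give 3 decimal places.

0.623

Precision = TP/(TP+FP) = 19/30 = 0.6333
Recall = TP/(TP+FN) = 19/31 = 0.6129
F1 = 2·TP/(2·TP+FP+FN) = 38/61 = 0.623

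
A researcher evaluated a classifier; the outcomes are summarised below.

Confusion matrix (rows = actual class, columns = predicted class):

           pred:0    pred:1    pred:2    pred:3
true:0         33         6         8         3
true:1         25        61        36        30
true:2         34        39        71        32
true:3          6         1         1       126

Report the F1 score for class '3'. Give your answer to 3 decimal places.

0.775

One-vs-rest for '3': TP = diagonal; FP = other classes predicted '3'; FN = '3' predicted as other.
F1 score = 2·TP/(2·TP+FP+FN).
3: TP=126, FP=3+30+32=65, FN=6+1+1=8 → 252/325 = 0.7754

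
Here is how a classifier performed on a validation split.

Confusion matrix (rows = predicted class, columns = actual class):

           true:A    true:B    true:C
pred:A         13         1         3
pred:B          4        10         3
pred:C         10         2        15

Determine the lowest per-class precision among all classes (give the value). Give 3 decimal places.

Per-class precision (TP/(TP+FP)):
  A: TP=13, FP=1+3=4 → 13/17 = 0.7647
  B: TP=10, FP=4+3=7 → 10/17 = 0.5882
  C: TP=15, FP=10+2=12 → 15/27 = 0.5556
Lowest is class 'C' with precision = 0.556.

0.556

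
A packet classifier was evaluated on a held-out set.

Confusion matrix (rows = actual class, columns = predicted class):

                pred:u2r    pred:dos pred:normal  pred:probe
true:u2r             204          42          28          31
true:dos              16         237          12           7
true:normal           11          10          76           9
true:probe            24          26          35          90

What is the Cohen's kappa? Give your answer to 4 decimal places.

Observed agreement pₒ = trace/N = 607/858 = 0.70746
Expected agreement pₑ = Σ (rowᵢ·colᵢ)/N² = (305·255 + 272·315 + 106·151 + 175·137)/858² = 0.27635
κ = (pₒ − pₑ)/(1 − pₑ) = (0.70746 − 0.27635)/(1 − 0.27635) = 0.5957

0.5957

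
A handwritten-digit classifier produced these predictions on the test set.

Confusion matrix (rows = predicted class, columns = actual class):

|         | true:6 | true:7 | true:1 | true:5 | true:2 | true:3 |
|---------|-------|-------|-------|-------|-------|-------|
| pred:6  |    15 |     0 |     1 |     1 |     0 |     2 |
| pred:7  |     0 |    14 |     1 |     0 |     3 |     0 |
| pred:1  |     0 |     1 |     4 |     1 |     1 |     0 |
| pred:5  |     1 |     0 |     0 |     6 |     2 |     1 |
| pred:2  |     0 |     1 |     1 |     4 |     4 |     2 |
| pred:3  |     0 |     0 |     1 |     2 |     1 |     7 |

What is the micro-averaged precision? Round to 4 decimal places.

Micro-averaging pools counts across classes: ΣTP=50, ΣFP=27, ΣFN=27.
Micro-precision = TP/(TP+FP) on pooled counts = 0.6494 (equals overall accuracy in single-label multiclass).

0.6494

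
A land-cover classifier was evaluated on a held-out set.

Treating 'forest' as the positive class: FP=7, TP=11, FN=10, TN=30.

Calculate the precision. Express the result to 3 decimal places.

Precision = TP/(TP+FP) = 11/(11+7) = 11/18 = 0.611

0.611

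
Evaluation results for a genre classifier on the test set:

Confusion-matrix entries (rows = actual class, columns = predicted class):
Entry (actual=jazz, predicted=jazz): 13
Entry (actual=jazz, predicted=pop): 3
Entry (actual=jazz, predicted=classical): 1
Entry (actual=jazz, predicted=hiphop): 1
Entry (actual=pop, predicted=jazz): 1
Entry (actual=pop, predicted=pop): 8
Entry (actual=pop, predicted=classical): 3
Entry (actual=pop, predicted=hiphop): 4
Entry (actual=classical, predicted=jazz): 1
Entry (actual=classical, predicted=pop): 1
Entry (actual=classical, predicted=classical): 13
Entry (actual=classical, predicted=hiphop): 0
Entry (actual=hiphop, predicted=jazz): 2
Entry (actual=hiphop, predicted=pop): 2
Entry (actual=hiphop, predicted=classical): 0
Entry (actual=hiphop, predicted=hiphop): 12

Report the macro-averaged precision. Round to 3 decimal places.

0.702

Per-class precision (TP/(TP+FP)):
  jazz: TP=13, FP=1+1+2=4 → 13/17 = 0.7647
  pop: TP=8, FP=3+1+2=6 → 8/14 = 0.5714
  classical: TP=13, FP=1+3+0=4 → 13/17 = 0.7647
  hiphop: TP=12, FP=1+4+0=5 → 12/17 = 0.7059
Macro-precision = mean = (0.7647 + 0.5714 + 0.7647 + 0.7059) / 4 = 0.702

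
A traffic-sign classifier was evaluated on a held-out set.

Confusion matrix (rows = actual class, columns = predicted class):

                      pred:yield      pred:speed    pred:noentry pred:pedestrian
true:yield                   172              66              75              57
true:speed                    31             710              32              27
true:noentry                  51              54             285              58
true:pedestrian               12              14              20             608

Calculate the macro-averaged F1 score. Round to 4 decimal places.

0.7334

Per-class F1 score (2·TP/(2·TP+FP+FN)):
  yield: TP=172, FP=31+51+12=94, FN=66+75+57=198 → 344/636 = 0.54088
  speed: TP=710, FP=66+54+14=134, FN=31+32+27=90 → 1420/1644 = 0.86375
  noentry: TP=285, FP=75+32+20=127, FN=51+54+58=163 → 570/860 = 0.66279
  pedestrian: TP=608, FP=57+27+58=142, FN=12+14+20=46 → 1216/1404 = 0.86610
Macro-F1 score = mean = (0.54088 + 0.86375 + 0.66279 + 0.86610) / 4 = 0.7334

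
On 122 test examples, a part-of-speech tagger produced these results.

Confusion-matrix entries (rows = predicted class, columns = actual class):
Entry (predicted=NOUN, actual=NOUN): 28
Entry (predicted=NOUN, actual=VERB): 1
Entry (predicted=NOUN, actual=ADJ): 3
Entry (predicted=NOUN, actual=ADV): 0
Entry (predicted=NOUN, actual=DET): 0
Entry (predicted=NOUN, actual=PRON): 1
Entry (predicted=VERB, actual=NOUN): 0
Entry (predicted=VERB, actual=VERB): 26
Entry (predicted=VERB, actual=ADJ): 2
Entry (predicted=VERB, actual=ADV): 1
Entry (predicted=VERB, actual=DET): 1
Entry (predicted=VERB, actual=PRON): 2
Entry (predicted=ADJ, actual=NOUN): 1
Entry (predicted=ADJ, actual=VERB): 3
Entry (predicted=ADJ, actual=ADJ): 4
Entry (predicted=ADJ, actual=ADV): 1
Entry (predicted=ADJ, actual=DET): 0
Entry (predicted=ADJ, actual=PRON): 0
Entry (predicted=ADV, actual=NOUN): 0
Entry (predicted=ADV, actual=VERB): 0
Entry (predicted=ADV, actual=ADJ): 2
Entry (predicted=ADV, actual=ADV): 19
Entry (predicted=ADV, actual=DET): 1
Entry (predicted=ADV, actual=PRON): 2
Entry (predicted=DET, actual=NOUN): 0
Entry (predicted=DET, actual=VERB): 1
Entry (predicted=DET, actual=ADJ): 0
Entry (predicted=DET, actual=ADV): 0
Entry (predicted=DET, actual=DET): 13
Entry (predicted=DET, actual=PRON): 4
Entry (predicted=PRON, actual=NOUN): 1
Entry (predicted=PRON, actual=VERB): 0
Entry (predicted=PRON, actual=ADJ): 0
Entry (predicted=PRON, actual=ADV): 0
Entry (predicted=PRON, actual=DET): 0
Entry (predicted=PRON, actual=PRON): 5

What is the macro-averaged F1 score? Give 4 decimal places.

Per-class F1 score (2·TP/(2·TP+FP+FN)):
  NOUN: TP=28, FP=1+3+0+0+1=5, FN=0+1+0+0+1=2 → 56/63 = 0.88889
  VERB: TP=26, FP=0+2+1+1+2=6, FN=1+3+0+1+0=5 → 52/63 = 0.82540
  ADJ: TP=4, FP=1+3+1+0+0=5, FN=3+2+2+0+0=7 → 8/20 = 0.40000
  ADV: TP=19, FP=0+0+2+1+2=5, FN=0+1+1+0+0=2 → 38/45 = 0.84444
  DET: TP=13, FP=0+1+0+0+4=5, FN=0+1+0+1+0=2 → 26/33 = 0.78788
  PRON: TP=5, FP=1+0+0+0+0=1, FN=1+2+0+2+4=9 → 10/20 = 0.50000
Macro-F1 score = mean = (0.88889 + 0.82540 + 0.40000 + 0.84444 + 0.78788 + 0.50000) / 6 = 0.7078

0.7078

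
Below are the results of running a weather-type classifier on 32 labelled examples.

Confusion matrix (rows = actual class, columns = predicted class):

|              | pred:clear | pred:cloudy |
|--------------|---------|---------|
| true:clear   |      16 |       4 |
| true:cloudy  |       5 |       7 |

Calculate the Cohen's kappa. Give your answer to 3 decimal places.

0.390

Observed agreement pₒ = trace/N = 23/32 = 0.7188
Expected agreement pₑ = Σ (rowᵢ·colᵢ)/N² = (20·21 + 12·11)/32² = 0.5391
κ = (pₒ − pₑ)/(1 − pₑ) = (0.7188 − 0.5391)/(1 − 0.5391) = 0.390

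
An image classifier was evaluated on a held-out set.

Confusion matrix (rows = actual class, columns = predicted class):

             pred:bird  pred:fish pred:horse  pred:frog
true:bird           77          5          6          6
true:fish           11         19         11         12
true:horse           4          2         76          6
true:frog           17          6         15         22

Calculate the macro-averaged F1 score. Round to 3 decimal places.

Per-class F1 score (2·TP/(2·TP+FP+FN)):
  bird: TP=77, FP=11+4+17=32, FN=5+6+6=17 → 154/203 = 0.7586
  fish: TP=19, FP=5+2+6=13, FN=11+11+12=34 → 38/85 = 0.4471
  horse: TP=76, FP=6+11+15=32, FN=4+2+6=12 → 152/196 = 0.7755
  frog: TP=22, FP=6+12+6=24, FN=17+6+15=38 → 44/106 = 0.4151
Macro-F1 score = mean = (0.7586 + 0.4471 + 0.7755 + 0.4151) / 4 = 0.599

0.599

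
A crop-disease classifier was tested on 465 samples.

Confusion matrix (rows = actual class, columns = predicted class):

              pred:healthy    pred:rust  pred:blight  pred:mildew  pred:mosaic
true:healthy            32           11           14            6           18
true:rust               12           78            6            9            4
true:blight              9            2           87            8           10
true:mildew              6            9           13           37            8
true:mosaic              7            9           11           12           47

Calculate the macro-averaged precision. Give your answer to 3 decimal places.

Per-class precision (TP/(TP+FP)):
  healthy: TP=32, FP=12+9+6+7=34 → 32/66 = 0.4848
  rust: TP=78, FP=11+2+9+9=31 → 78/109 = 0.7156
  blight: TP=87, FP=14+6+13+11=44 → 87/131 = 0.6641
  mildew: TP=37, FP=6+9+8+12=35 → 37/72 = 0.5139
  mosaic: TP=47, FP=18+4+10+8=40 → 47/87 = 0.5402
Macro-precision = mean = (0.4848 + 0.7156 + 0.6641 + 0.5139 + 0.5402) / 5 = 0.584

0.584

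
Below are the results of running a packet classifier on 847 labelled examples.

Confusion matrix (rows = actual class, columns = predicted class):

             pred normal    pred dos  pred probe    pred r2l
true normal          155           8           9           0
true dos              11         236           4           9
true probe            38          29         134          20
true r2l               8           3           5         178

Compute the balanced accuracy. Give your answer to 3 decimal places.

Balanced accuracy = mean of per-class recall.
  normal: recall = 155/172 = 0.9012
  dos: recall = 236/260 = 0.9077
  probe: recall = 134/221 = 0.6063
  r2l: recall = 178/194 = 0.9175
Mean = (0.9012 + 0.9077 + 0.6063 + 0.9175) / 4 = 0.833

0.833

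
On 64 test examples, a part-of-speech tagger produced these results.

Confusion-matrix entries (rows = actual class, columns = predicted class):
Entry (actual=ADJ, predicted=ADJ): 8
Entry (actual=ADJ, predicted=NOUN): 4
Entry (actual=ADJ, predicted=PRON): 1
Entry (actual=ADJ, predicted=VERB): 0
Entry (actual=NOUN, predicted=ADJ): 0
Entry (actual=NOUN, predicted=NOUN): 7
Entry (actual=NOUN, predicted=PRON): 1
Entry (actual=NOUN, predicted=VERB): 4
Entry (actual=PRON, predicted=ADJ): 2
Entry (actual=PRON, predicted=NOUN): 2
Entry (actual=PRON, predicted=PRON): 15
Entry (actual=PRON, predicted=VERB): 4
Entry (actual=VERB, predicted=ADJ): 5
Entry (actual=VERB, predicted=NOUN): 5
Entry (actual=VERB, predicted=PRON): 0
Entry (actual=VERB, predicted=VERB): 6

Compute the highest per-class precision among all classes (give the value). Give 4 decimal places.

Per-class precision (TP/(TP+FP)):
  ADJ: TP=8, FP=0+2+5=7 → 8/15 = 0.53333
  NOUN: TP=7, FP=4+2+5=11 → 7/18 = 0.38889
  PRON: TP=15, FP=1+1+0=2 → 15/17 = 0.88235
  VERB: TP=6, FP=0+4+4=8 → 6/14 = 0.42857
Highest is class 'PRON' with precision = 0.8824.

0.8824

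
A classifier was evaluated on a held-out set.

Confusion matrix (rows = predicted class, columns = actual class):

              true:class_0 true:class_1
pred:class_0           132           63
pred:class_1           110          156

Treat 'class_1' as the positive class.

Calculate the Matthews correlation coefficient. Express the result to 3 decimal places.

MCC = (TP·TN − FP·FN) / √((TP+FP)(TP+FN)(TN+FP)(TN+FN))
Numerator = 156·132 − 110·63 = 13662
Denominator = √(266·219·242·195) = √2749006260 = 52430.9666
MCC = 13662 / 52430.9666 = 0.261

0.261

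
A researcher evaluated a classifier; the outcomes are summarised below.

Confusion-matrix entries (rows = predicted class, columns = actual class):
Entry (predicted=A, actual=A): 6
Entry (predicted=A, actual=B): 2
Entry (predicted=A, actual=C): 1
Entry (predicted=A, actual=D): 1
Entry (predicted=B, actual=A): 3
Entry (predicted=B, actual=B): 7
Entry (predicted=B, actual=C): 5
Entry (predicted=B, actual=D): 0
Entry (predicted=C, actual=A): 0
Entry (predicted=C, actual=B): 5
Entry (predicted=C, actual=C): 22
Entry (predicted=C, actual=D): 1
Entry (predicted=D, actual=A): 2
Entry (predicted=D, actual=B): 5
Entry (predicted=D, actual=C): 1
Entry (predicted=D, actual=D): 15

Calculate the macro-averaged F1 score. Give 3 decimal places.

0.626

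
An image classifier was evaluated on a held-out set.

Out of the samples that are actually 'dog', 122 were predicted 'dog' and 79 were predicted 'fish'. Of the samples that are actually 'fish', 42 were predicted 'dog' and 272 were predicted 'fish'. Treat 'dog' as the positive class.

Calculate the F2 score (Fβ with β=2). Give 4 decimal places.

Fβ = (1+β²)·TP / ((1+β²)·TP + β²·FN + FP), with β²=4
= 5·122 / (5·122 + 4·79 + 42) = 0.6302

0.6302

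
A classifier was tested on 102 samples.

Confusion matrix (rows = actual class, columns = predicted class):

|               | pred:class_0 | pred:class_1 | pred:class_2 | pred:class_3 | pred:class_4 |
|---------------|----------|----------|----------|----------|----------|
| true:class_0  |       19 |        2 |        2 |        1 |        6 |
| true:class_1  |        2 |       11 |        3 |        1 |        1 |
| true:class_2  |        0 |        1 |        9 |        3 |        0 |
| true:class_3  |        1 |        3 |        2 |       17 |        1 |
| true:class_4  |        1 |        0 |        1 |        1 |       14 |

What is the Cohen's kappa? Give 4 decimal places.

0.6049

Observed agreement pₒ = trace/N = 70/102 = 0.68627
Expected agreement pₑ = Σ (rowᵢ·colᵢ)/N² = (30·23 + 18·17 + 13·17 + 24·23 + 17·22)/102² = 0.20598
κ = (pₒ − pₑ)/(1 − pₑ) = (0.68627 − 0.20598)/(1 − 0.20598) = 0.6049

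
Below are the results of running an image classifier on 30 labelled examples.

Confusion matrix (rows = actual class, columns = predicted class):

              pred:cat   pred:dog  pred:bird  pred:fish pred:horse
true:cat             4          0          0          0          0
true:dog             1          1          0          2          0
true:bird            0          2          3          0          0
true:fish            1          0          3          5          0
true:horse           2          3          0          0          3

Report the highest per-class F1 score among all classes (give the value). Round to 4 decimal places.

Per-class F1 score (2·TP/(2·TP+FP+FN)):
  cat: TP=4, FP=1+0+1+2=4, FN=0+0+0+0=0 → 8/12 = 0.66667
  dog: TP=1, FP=0+2+0+3=5, FN=1+0+2+0=3 → 2/10 = 0.20000
  bird: TP=3, FP=0+0+3+0=3, FN=0+2+0+0=2 → 6/11 = 0.54545
  fish: TP=5, FP=0+2+0+0=2, FN=1+0+3+0=4 → 10/16 = 0.62500
  horse: TP=3, FP=0+0+0+0=0, FN=2+3+0+0=5 → 6/11 = 0.54545
Highest is class 'cat' with F1 score = 0.6667.

0.6667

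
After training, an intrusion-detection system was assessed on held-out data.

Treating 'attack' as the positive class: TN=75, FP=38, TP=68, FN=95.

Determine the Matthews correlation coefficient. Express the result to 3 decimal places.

MCC = (TP·TN − FP·FN) / √((TP+FP)(TP+FN)(TN+FP)(TN+FN))
Numerator = 68·75 − 38·95 = 1490
Denominator = √(106·163·113·170) = √331910380 = 18218.4077
MCC = 1490 / 18218.4077 = 0.082

0.082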